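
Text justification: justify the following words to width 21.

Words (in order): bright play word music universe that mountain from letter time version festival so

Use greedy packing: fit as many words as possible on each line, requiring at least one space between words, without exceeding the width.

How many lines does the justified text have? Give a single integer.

Line 1: ['bright', 'play', 'word'] (min_width=16, slack=5)
Line 2: ['music', 'universe', 'that'] (min_width=19, slack=2)
Line 3: ['mountain', 'from', 'letter'] (min_width=20, slack=1)
Line 4: ['time', 'version', 'festival'] (min_width=21, slack=0)
Line 5: ['so'] (min_width=2, slack=19)
Total lines: 5

Answer: 5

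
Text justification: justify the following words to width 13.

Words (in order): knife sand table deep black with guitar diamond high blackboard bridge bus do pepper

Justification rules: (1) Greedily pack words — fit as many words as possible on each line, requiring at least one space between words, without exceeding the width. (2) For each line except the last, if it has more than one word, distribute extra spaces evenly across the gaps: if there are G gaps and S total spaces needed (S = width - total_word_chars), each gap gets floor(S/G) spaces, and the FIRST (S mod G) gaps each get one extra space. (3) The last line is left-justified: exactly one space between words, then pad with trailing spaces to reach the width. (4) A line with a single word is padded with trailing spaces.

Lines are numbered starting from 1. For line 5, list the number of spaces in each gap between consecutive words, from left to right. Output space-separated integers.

Answer: 2

Derivation:
Line 1: ['knife', 'sand'] (min_width=10, slack=3)
Line 2: ['table', 'deep'] (min_width=10, slack=3)
Line 3: ['black', 'with'] (min_width=10, slack=3)
Line 4: ['guitar'] (min_width=6, slack=7)
Line 5: ['diamond', 'high'] (min_width=12, slack=1)
Line 6: ['blackboard'] (min_width=10, slack=3)
Line 7: ['bridge', 'bus', 'do'] (min_width=13, slack=0)
Line 8: ['pepper'] (min_width=6, slack=7)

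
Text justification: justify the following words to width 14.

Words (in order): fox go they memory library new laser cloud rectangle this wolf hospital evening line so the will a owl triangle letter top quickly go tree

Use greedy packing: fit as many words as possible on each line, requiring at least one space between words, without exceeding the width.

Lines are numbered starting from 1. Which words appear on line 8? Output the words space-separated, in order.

Line 1: ['fox', 'go', 'they'] (min_width=11, slack=3)
Line 2: ['memory', 'library'] (min_width=14, slack=0)
Line 3: ['new', 'laser'] (min_width=9, slack=5)
Line 4: ['cloud'] (min_width=5, slack=9)
Line 5: ['rectangle', 'this'] (min_width=14, slack=0)
Line 6: ['wolf', 'hospital'] (min_width=13, slack=1)
Line 7: ['evening', 'line'] (min_width=12, slack=2)
Line 8: ['so', 'the', 'will', 'a'] (min_width=13, slack=1)
Line 9: ['owl', 'triangle'] (min_width=12, slack=2)
Line 10: ['letter', 'top'] (min_width=10, slack=4)
Line 11: ['quickly', 'go'] (min_width=10, slack=4)
Line 12: ['tree'] (min_width=4, slack=10)

Answer: so the will a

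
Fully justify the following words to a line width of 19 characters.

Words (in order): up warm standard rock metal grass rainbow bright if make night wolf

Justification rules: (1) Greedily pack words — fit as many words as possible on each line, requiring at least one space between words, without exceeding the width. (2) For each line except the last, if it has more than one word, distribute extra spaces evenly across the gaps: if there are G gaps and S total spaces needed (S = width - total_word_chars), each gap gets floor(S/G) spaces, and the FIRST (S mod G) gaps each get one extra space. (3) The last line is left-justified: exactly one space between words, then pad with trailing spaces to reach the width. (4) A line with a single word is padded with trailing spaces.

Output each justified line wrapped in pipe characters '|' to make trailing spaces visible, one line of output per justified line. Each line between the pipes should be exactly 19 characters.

Answer: |up   warm  standard|
|rock   metal  grass|
|rainbow  bright  if|
|make night wolf    |

Derivation:
Line 1: ['up', 'warm', 'standard'] (min_width=16, slack=3)
Line 2: ['rock', 'metal', 'grass'] (min_width=16, slack=3)
Line 3: ['rainbow', 'bright', 'if'] (min_width=17, slack=2)
Line 4: ['make', 'night', 'wolf'] (min_width=15, slack=4)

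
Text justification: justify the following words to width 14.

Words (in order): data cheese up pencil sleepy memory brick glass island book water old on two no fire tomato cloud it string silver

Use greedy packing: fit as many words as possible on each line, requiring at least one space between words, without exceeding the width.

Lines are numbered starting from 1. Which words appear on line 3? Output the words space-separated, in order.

Answer: memory brick

Derivation:
Line 1: ['data', 'cheese', 'up'] (min_width=14, slack=0)
Line 2: ['pencil', 'sleepy'] (min_width=13, slack=1)
Line 3: ['memory', 'brick'] (min_width=12, slack=2)
Line 4: ['glass', 'island'] (min_width=12, slack=2)
Line 5: ['book', 'water', 'old'] (min_width=14, slack=0)
Line 6: ['on', 'two', 'no', 'fire'] (min_width=14, slack=0)
Line 7: ['tomato', 'cloud'] (min_width=12, slack=2)
Line 8: ['it', 'string'] (min_width=9, slack=5)
Line 9: ['silver'] (min_width=6, slack=8)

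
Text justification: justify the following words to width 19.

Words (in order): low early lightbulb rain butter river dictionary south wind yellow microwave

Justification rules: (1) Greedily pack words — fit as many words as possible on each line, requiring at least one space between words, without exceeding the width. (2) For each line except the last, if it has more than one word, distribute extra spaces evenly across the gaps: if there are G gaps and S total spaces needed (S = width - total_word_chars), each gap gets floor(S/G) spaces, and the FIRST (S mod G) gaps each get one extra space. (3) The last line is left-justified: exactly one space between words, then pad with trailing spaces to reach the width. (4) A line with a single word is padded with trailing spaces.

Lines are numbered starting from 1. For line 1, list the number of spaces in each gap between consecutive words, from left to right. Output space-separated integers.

Line 1: ['low', 'early', 'lightbulb'] (min_width=19, slack=0)
Line 2: ['rain', 'butter', 'river'] (min_width=17, slack=2)
Line 3: ['dictionary', 'south'] (min_width=16, slack=3)
Line 4: ['wind', 'yellow'] (min_width=11, slack=8)
Line 5: ['microwave'] (min_width=9, slack=10)

Answer: 1 1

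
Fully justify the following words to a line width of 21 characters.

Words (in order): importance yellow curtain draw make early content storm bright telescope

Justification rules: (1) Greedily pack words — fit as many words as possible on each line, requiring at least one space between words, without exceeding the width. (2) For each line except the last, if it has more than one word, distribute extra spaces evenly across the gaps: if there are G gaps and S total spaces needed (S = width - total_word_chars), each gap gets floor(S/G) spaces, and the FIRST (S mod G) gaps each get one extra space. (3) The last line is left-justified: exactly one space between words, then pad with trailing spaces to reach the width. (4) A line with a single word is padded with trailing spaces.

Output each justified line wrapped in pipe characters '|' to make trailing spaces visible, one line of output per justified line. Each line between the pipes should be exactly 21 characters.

Line 1: ['importance', 'yellow'] (min_width=17, slack=4)
Line 2: ['curtain', 'draw', 'make'] (min_width=17, slack=4)
Line 3: ['early', 'content', 'storm'] (min_width=19, slack=2)
Line 4: ['bright', 'telescope'] (min_width=16, slack=5)

Answer: |importance     yellow|
|curtain   draw   make|
|early  content  storm|
|bright telescope     |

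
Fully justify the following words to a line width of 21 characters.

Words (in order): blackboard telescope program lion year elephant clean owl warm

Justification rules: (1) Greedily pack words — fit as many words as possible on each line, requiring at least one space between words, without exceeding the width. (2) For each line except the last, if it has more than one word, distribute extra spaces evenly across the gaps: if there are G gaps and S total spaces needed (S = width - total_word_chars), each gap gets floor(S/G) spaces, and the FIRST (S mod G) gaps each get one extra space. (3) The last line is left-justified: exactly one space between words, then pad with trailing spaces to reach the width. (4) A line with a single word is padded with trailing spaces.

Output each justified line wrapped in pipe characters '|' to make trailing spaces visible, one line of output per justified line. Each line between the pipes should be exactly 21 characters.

Answer: |blackboard  telescope|
|program   lion   year|
|elephant   clean  owl|
|warm                 |

Derivation:
Line 1: ['blackboard', 'telescope'] (min_width=20, slack=1)
Line 2: ['program', 'lion', 'year'] (min_width=17, slack=4)
Line 3: ['elephant', 'clean', 'owl'] (min_width=18, slack=3)
Line 4: ['warm'] (min_width=4, slack=17)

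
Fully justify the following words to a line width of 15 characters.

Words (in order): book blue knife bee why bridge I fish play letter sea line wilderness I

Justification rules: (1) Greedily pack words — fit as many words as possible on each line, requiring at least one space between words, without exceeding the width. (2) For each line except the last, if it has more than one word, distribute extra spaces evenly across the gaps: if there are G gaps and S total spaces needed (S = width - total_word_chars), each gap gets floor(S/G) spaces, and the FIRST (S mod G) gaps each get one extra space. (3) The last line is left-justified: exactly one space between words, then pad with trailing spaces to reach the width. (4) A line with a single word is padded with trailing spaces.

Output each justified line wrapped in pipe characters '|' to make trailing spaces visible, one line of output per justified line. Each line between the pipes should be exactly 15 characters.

Answer: |book blue knife|
|bee  why bridge|
|I   fish   play|
|letter sea line|
|wilderness I   |

Derivation:
Line 1: ['book', 'blue', 'knife'] (min_width=15, slack=0)
Line 2: ['bee', 'why', 'bridge'] (min_width=14, slack=1)
Line 3: ['I', 'fish', 'play'] (min_width=11, slack=4)
Line 4: ['letter', 'sea', 'line'] (min_width=15, slack=0)
Line 5: ['wilderness', 'I'] (min_width=12, slack=3)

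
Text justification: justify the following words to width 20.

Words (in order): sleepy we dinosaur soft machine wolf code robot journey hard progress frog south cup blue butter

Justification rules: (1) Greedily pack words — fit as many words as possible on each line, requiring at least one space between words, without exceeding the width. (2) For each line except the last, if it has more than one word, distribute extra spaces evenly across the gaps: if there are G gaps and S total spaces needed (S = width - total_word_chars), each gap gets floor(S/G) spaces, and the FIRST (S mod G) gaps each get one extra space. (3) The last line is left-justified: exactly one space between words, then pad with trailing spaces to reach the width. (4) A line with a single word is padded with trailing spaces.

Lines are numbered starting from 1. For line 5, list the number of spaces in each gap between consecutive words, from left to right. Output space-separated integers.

Line 1: ['sleepy', 'we', 'dinosaur'] (min_width=18, slack=2)
Line 2: ['soft', 'machine', 'wolf'] (min_width=17, slack=3)
Line 3: ['code', 'robot', 'journey'] (min_width=18, slack=2)
Line 4: ['hard', 'progress', 'frog'] (min_width=18, slack=2)
Line 5: ['south', 'cup', 'blue'] (min_width=14, slack=6)
Line 6: ['butter'] (min_width=6, slack=14)

Answer: 4 4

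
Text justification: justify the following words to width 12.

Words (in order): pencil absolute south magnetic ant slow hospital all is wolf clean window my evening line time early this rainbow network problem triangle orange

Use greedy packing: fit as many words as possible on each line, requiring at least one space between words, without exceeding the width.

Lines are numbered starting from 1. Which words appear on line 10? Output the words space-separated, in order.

Answer: line time

Derivation:
Line 1: ['pencil'] (min_width=6, slack=6)
Line 2: ['absolute'] (min_width=8, slack=4)
Line 3: ['south'] (min_width=5, slack=7)
Line 4: ['magnetic', 'ant'] (min_width=12, slack=0)
Line 5: ['slow'] (min_width=4, slack=8)
Line 6: ['hospital', 'all'] (min_width=12, slack=0)
Line 7: ['is', 'wolf'] (min_width=7, slack=5)
Line 8: ['clean', 'window'] (min_width=12, slack=0)
Line 9: ['my', 'evening'] (min_width=10, slack=2)
Line 10: ['line', 'time'] (min_width=9, slack=3)
Line 11: ['early', 'this'] (min_width=10, slack=2)
Line 12: ['rainbow'] (min_width=7, slack=5)
Line 13: ['network'] (min_width=7, slack=5)
Line 14: ['problem'] (min_width=7, slack=5)
Line 15: ['triangle'] (min_width=8, slack=4)
Line 16: ['orange'] (min_width=6, slack=6)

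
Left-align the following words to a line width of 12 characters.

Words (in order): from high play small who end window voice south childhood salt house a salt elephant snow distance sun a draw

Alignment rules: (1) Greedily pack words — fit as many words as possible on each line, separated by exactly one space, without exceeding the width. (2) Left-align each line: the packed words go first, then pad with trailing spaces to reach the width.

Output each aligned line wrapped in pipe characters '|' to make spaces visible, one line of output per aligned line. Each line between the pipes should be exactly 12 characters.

Answer: |from high   |
|play small  |
|who end     |
|window voice|
|south       |
|childhood   |
|salt house a|
|salt        |
|elephant    |
|snow        |
|distance sun|
|a draw      |

Derivation:
Line 1: ['from', 'high'] (min_width=9, slack=3)
Line 2: ['play', 'small'] (min_width=10, slack=2)
Line 3: ['who', 'end'] (min_width=7, slack=5)
Line 4: ['window', 'voice'] (min_width=12, slack=0)
Line 5: ['south'] (min_width=5, slack=7)
Line 6: ['childhood'] (min_width=9, slack=3)
Line 7: ['salt', 'house', 'a'] (min_width=12, slack=0)
Line 8: ['salt'] (min_width=4, slack=8)
Line 9: ['elephant'] (min_width=8, slack=4)
Line 10: ['snow'] (min_width=4, slack=8)
Line 11: ['distance', 'sun'] (min_width=12, slack=0)
Line 12: ['a', 'draw'] (min_width=6, slack=6)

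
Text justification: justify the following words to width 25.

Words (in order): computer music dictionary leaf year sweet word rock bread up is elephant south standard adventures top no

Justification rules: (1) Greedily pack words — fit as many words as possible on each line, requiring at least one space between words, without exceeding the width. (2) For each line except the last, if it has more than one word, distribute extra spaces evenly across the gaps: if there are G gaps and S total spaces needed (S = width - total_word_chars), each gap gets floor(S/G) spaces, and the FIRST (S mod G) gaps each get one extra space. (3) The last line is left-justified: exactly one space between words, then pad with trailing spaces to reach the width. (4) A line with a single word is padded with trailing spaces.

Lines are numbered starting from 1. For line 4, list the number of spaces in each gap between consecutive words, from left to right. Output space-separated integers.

Line 1: ['computer', 'music', 'dictionary'] (min_width=25, slack=0)
Line 2: ['leaf', 'year', 'sweet', 'word', 'rock'] (min_width=25, slack=0)
Line 3: ['bread', 'up', 'is', 'elephant'] (min_width=20, slack=5)
Line 4: ['south', 'standard', 'adventures'] (min_width=25, slack=0)
Line 5: ['top', 'no'] (min_width=6, slack=19)

Answer: 1 1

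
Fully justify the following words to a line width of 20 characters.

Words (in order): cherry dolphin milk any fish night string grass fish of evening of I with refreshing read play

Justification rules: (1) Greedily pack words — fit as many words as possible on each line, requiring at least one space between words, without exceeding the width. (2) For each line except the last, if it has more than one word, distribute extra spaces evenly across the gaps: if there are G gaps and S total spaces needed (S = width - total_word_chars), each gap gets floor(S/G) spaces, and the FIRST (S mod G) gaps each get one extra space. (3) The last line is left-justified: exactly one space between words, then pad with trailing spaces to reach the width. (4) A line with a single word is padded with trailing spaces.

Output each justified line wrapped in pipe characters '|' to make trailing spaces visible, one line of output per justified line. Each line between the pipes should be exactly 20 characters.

Answer: |cherry  dolphin milk|
|any    fish    night|
|string grass fish of|
|evening  of  I  with|
|refreshing read play|

Derivation:
Line 1: ['cherry', 'dolphin', 'milk'] (min_width=19, slack=1)
Line 2: ['any', 'fish', 'night'] (min_width=14, slack=6)
Line 3: ['string', 'grass', 'fish', 'of'] (min_width=20, slack=0)
Line 4: ['evening', 'of', 'I', 'with'] (min_width=17, slack=3)
Line 5: ['refreshing', 'read', 'play'] (min_width=20, slack=0)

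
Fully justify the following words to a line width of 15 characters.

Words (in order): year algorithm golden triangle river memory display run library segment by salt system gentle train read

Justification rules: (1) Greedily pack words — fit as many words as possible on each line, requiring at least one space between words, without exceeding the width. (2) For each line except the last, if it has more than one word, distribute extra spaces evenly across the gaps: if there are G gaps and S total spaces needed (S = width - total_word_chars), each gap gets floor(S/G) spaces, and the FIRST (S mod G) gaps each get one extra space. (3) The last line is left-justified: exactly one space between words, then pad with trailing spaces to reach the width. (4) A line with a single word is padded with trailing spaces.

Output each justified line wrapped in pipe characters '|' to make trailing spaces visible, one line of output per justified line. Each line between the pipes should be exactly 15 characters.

Line 1: ['year', 'algorithm'] (min_width=14, slack=1)
Line 2: ['golden', 'triangle'] (min_width=15, slack=0)
Line 3: ['river', 'memory'] (min_width=12, slack=3)
Line 4: ['display', 'run'] (min_width=11, slack=4)
Line 5: ['library', 'segment'] (min_width=15, slack=0)
Line 6: ['by', 'salt', 'system'] (min_width=14, slack=1)
Line 7: ['gentle', 'train'] (min_width=12, slack=3)
Line 8: ['read'] (min_width=4, slack=11)

Answer: |year  algorithm|
|golden triangle|
|river    memory|
|display     run|
|library segment|
|by  salt system|
|gentle    train|
|read           |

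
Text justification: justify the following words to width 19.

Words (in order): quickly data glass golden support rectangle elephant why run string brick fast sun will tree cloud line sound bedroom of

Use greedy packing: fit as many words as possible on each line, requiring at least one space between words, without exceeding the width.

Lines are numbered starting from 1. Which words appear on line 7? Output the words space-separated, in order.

Answer: sound bedroom of

Derivation:
Line 1: ['quickly', 'data', 'glass'] (min_width=18, slack=1)
Line 2: ['golden', 'support'] (min_width=14, slack=5)
Line 3: ['rectangle', 'elephant'] (min_width=18, slack=1)
Line 4: ['why', 'run', 'string'] (min_width=14, slack=5)
Line 5: ['brick', 'fast', 'sun', 'will'] (min_width=19, slack=0)
Line 6: ['tree', 'cloud', 'line'] (min_width=15, slack=4)
Line 7: ['sound', 'bedroom', 'of'] (min_width=16, slack=3)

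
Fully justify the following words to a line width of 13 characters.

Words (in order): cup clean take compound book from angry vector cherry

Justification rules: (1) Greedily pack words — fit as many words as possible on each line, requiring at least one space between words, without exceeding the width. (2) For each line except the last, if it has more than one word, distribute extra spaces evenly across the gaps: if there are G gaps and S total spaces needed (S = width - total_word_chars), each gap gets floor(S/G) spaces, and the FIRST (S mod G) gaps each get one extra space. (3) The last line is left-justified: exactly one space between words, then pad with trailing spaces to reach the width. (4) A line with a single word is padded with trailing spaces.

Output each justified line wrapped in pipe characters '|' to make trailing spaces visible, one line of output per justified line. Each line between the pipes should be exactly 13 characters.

Answer: |cup     clean|
|take compound|
|book     from|
|angry  vector|
|cherry       |

Derivation:
Line 1: ['cup', 'clean'] (min_width=9, slack=4)
Line 2: ['take', 'compound'] (min_width=13, slack=0)
Line 3: ['book', 'from'] (min_width=9, slack=4)
Line 4: ['angry', 'vector'] (min_width=12, slack=1)
Line 5: ['cherry'] (min_width=6, slack=7)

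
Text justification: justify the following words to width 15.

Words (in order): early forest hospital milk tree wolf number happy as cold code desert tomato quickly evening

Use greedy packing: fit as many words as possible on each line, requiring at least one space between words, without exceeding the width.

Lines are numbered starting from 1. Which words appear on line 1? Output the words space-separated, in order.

Line 1: ['early', 'forest'] (min_width=12, slack=3)
Line 2: ['hospital', 'milk'] (min_width=13, slack=2)
Line 3: ['tree', 'wolf'] (min_width=9, slack=6)
Line 4: ['number', 'happy', 'as'] (min_width=15, slack=0)
Line 5: ['cold', 'code'] (min_width=9, slack=6)
Line 6: ['desert', 'tomato'] (min_width=13, slack=2)
Line 7: ['quickly', 'evening'] (min_width=15, slack=0)

Answer: early forest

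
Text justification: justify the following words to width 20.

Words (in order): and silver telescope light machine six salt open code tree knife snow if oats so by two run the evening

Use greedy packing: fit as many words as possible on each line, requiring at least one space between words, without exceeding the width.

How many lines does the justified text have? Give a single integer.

Answer: 6

Derivation:
Line 1: ['and', 'silver', 'telescope'] (min_width=20, slack=0)
Line 2: ['light', 'machine', 'six'] (min_width=17, slack=3)
Line 3: ['salt', 'open', 'code', 'tree'] (min_width=19, slack=1)
Line 4: ['knife', 'snow', 'if', 'oats'] (min_width=18, slack=2)
Line 5: ['so', 'by', 'two', 'run', 'the'] (min_width=17, slack=3)
Line 6: ['evening'] (min_width=7, slack=13)
Total lines: 6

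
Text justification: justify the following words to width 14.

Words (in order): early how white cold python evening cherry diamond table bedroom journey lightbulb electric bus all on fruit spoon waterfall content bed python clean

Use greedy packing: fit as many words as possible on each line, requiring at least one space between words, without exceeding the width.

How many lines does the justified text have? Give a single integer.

Answer: 13

Derivation:
Line 1: ['early', 'how'] (min_width=9, slack=5)
Line 2: ['white', 'cold'] (min_width=10, slack=4)
Line 3: ['python', 'evening'] (min_width=14, slack=0)
Line 4: ['cherry', 'diamond'] (min_width=14, slack=0)
Line 5: ['table', 'bedroom'] (min_width=13, slack=1)
Line 6: ['journey'] (min_width=7, slack=7)
Line 7: ['lightbulb'] (min_width=9, slack=5)
Line 8: ['electric', 'bus'] (min_width=12, slack=2)
Line 9: ['all', 'on', 'fruit'] (min_width=12, slack=2)
Line 10: ['spoon'] (min_width=5, slack=9)
Line 11: ['waterfall'] (min_width=9, slack=5)
Line 12: ['content', 'bed'] (min_width=11, slack=3)
Line 13: ['python', 'clean'] (min_width=12, slack=2)
Total lines: 13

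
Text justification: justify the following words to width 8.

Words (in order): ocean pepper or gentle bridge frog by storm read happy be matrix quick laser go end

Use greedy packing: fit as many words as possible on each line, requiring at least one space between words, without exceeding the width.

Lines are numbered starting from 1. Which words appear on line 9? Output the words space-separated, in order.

Answer: happy be

Derivation:
Line 1: ['ocean'] (min_width=5, slack=3)
Line 2: ['pepper'] (min_width=6, slack=2)
Line 3: ['or'] (min_width=2, slack=6)
Line 4: ['gentle'] (min_width=6, slack=2)
Line 5: ['bridge'] (min_width=6, slack=2)
Line 6: ['frog', 'by'] (min_width=7, slack=1)
Line 7: ['storm'] (min_width=5, slack=3)
Line 8: ['read'] (min_width=4, slack=4)
Line 9: ['happy', 'be'] (min_width=8, slack=0)
Line 10: ['matrix'] (min_width=6, slack=2)
Line 11: ['quick'] (min_width=5, slack=3)
Line 12: ['laser', 'go'] (min_width=8, slack=0)
Line 13: ['end'] (min_width=3, slack=5)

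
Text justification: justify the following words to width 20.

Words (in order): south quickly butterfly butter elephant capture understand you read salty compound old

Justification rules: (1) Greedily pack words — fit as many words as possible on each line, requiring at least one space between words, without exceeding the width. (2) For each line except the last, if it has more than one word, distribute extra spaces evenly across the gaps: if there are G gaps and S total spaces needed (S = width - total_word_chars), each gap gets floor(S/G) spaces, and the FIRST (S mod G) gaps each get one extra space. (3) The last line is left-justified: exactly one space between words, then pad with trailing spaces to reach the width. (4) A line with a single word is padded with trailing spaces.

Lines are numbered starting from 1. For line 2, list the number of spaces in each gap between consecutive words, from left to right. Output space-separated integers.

Line 1: ['south', 'quickly'] (min_width=13, slack=7)
Line 2: ['butterfly', 'butter'] (min_width=16, slack=4)
Line 3: ['elephant', 'capture'] (min_width=16, slack=4)
Line 4: ['understand', 'you', 'read'] (min_width=19, slack=1)
Line 5: ['salty', 'compound', 'old'] (min_width=18, slack=2)

Answer: 5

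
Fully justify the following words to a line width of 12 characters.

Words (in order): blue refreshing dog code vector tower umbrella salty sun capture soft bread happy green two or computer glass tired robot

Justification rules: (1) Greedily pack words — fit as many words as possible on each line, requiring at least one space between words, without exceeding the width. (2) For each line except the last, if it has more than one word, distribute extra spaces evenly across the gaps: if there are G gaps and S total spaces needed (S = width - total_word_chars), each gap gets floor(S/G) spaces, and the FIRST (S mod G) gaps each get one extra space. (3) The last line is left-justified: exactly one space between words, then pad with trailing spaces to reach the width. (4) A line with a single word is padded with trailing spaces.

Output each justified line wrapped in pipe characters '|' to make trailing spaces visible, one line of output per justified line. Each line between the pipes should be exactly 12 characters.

Line 1: ['blue'] (min_width=4, slack=8)
Line 2: ['refreshing'] (min_width=10, slack=2)
Line 3: ['dog', 'code'] (min_width=8, slack=4)
Line 4: ['vector', 'tower'] (min_width=12, slack=0)
Line 5: ['umbrella'] (min_width=8, slack=4)
Line 6: ['salty', 'sun'] (min_width=9, slack=3)
Line 7: ['capture', 'soft'] (min_width=12, slack=0)
Line 8: ['bread', 'happy'] (min_width=11, slack=1)
Line 9: ['green', 'two', 'or'] (min_width=12, slack=0)
Line 10: ['computer'] (min_width=8, slack=4)
Line 11: ['glass', 'tired'] (min_width=11, slack=1)
Line 12: ['robot'] (min_width=5, slack=7)

Answer: |blue        |
|refreshing  |
|dog     code|
|vector tower|
|umbrella    |
|salty    sun|
|capture soft|
|bread  happy|
|green two or|
|computer    |
|glass  tired|
|robot       |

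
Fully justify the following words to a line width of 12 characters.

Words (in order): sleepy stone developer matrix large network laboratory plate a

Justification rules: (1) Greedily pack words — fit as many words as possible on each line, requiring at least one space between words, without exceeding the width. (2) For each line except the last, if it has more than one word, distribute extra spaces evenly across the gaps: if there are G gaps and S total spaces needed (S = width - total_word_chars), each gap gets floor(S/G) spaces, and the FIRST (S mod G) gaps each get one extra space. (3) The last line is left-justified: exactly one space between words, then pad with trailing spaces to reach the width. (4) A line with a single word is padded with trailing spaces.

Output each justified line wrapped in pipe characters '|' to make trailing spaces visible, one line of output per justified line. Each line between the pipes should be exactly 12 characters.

Line 1: ['sleepy', 'stone'] (min_width=12, slack=0)
Line 2: ['developer'] (min_width=9, slack=3)
Line 3: ['matrix', 'large'] (min_width=12, slack=0)
Line 4: ['network'] (min_width=7, slack=5)
Line 5: ['laboratory'] (min_width=10, slack=2)
Line 6: ['plate', 'a'] (min_width=7, slack=5)

Answer: |sleepy stone|
|developer   |
|matrix large|
|network     |
|laboratory  |
|plate a     |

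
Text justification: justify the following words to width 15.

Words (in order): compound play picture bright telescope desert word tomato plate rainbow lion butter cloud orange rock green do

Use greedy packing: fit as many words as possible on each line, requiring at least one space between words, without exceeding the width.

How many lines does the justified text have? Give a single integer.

Line 1: ['compound', 'play'] (min_width=13, slack=2)
Line 2: ['picture', 'bright'] (min_width=14, slack=1)
Line 3: ['telescope'] (min_width=9, slack=6)
Line 4: ['desert', 'word'] (min_width=11, slack=4)
Line 5: ['tomato', 'plate'] (min_width=12, slack=3)
Line 6: ['rainbow', 'lion'] (min_width=12, slack=3)
Line 7: ['butter', 'cloud'] (min_width=12, slack=3)
Line 8: ['orange', 'rock'] (min_width=11, slack=4)
Line 9: ['green', 'do'] (min_width=8, slack=7)
Total lines: 9

Answer: 9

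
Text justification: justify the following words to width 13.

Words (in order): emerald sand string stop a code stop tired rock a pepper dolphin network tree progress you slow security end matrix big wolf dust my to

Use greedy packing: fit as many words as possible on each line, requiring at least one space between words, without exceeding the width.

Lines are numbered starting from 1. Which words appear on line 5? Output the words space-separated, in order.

Line 1: ['emerald', 'sand'] (min_width=12, slack=1)
Line 2: ['string', 'stop', 'a'] (min_width=13, slack=0)
Line 3: ['code', 'stop'] (min_width=9, slack=4)
Line 4: ['tired', 'rock', 'a'] (min_width=12, slack=1)
Line 5: ['pepper'] (min_width=6, slack=7)
Line 6: ['dolphin'] (min_width=7, slack=6)
Line 7: ['network', 'tree'] (min_width=12, slack=1)
Line 8: ['progress', 'you'] (min_width=12, slack=1)
Line 9: ['slow', 'security'] (min_width=13, slack=0)
Line 10: ['end', 'matrix'] (min_width=10, slack=3)
Line 11: ['big', 'wolf', 'dust'] (min_width=13, slack=0)
Line 12: ['my', 'to'] (min_width=5, slack=8)

Answer: pepper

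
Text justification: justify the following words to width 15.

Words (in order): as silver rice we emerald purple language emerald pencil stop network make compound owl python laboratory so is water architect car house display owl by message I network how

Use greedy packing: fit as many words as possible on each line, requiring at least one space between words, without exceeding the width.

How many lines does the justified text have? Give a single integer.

Line 1: ['as', 'silver', 'rice'] (min_width=14, slack=1)
Line 2: ['we', 'emerald'] (min_width=10, slack=5)
Line 3: ['purple', 'language'] (min_width=15, slack=0)
Line 4: ['emerald', 'pencil'] (min_width=14, slack=1)
Line 5: ['stop', 'network'] (min_width=12, slack=3)
Line 6: ['make', 'compound'] (min_width=13, slack=2)
Line 7: ['owl', 'python'] (min_width=10, slack=5)
Line 8: ['laboratory', 'so'] (min_width=13, slack=2)
Line 9: ['is', 'water'] (min_width=8, slack=7)
Line 10: ['architect', 'car'] (min_width=13, slack=2)
Line 11: ['house', 'display'] (min_width=13, slack=2)
Line 12: ['owl', 'by', 'message'] (min_width=14, slack=1)
Line 13: ['I', 'network', 'how'] (min_width=13, slack=2)
Total lines: 13

Answer: 13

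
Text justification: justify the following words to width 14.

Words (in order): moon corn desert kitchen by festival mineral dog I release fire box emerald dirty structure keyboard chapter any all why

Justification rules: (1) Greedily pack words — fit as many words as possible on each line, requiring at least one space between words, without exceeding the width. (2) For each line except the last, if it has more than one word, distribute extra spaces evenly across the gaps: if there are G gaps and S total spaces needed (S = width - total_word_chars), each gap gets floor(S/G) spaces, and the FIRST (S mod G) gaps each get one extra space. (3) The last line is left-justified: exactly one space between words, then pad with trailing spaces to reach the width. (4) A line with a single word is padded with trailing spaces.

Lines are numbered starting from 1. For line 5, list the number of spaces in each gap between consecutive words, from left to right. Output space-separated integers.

Answer: 3

Derivation:
Line 1: ['moon', 'corn'] (min_width=9, slack=5)
Line 2: ['desert', 'kitchen'] (min_width=14, slack=0)
Line 3: ['by', 'festival'] (min_width=11, slack=3)
Line 4: ['mineral', 'dog', 'I'] (min_width=13, slack=1)
Line 5: ['release', 'fire'] (min_width=12, slack=2)
Line 6: ['box', 'emerald'] (min_width=11, slack=3)
Line 7: ['dirty'] (min_width=5, slack=9)
Line 8: ['structure'] (min_width=9, slack=5)
Line 9: ['keyboard'] (min_width=8, slack=6)
Line 10: ['chapter', 'any'] (min_width=11, slack=3)
Line 11: ['all', 'why'] (min_width=7, slack=7)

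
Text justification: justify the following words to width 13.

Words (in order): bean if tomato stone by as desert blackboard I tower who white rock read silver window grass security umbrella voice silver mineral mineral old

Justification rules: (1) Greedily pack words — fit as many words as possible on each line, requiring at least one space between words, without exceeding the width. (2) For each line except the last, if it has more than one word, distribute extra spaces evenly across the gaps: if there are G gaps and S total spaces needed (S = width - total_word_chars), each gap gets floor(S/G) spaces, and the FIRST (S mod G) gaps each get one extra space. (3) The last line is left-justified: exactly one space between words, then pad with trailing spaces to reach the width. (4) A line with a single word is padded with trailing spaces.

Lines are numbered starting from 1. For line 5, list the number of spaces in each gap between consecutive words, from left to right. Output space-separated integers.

Line 1: ['bean', 'if'] (min_width=7, slack=6)
Line 2: ['tomato', 'stone'] (min_width=12, slack=1)
Line 3: ['by', 'as', 'desert'] (min_width=12, slack=1)
Line 4: ['blackboard', 'I'] (min_width=12, slack=1)
Line 5: ['tower', 'who'] (min_width=9, slack=4)
Line 6: ['white', 'rock'] (min_width=10, slack=3)
Line 7: ['read', 'silver'] (min_width=11, slack=2)
Line 8: ['window', 'grass'] (min_width=12, slack=1)
Line 9: ['security'] (min_width=8, slack=5)
Line 10: ['umbrella'] (min_width=8, slack=5)
Line 11: ['voice', 'silver'] (min_width=12, slack=1)
Line 12: ['mineral'] (min_width=7, slack=6)
Line 13: ['mineral', 'old'] (min_width=11, slack=2)

Answer: 5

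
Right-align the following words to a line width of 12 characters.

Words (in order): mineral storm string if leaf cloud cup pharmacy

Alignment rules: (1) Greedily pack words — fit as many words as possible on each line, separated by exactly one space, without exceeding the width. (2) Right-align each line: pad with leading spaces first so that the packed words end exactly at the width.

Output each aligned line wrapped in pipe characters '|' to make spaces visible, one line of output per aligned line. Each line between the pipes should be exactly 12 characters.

Line 1: ['mineral'] (min_width=7, slack=5)
Line 2: ['storm', 'string'] (min_width=12, slack=0)
Line 3: ['if', 'leaf'] (min_width=7, slack=5)
Line 4: ['cloud', 'cup'] (min_width=9, slack=3)
Line 5: ['pharmacy'] (min_width=8, slack=4)

Answer: |     mineral|
|storm string|
|     if leaf|
|   cloud cup|
|    pharmacy|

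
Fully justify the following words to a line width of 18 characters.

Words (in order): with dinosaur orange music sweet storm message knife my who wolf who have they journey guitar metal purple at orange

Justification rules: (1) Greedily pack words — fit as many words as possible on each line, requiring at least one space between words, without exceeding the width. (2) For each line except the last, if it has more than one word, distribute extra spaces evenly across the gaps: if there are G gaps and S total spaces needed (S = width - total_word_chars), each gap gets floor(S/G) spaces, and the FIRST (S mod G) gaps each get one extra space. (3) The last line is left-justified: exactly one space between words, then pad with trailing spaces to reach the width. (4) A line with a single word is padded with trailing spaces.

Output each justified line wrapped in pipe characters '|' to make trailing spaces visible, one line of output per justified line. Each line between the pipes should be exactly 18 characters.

Answer: |with      dinosaur|
|orange music sweet|
|storm      message|
|knife  my who wolf|
|who    have   they|
|journey     guitar|
|metal   purple  at|
|orange            |

Derivation:
Line 1: ['with', 'dinosaur'] (min_width=13, slack=5)
Line 2: ['orange', 'music', 'sweet'] (min_width=18, slack=0)
Line 3: ['storm', 'message'] (min_width=13, slack=5)
Line 4: ['knife', 'my', 'who', 'wolf'] (min_width=17, slack=1)
Line 5: ['who', 'have', 'they'] (min_width=13, slack=5)
Line 6: ['journey', 'guitar'] (min_width=14, slack=4)
Line 7: ['metal', 'purple', 'at'] (min_width=15, slack=3)
Line 8: ['orange'] (min_width=6, slack=12)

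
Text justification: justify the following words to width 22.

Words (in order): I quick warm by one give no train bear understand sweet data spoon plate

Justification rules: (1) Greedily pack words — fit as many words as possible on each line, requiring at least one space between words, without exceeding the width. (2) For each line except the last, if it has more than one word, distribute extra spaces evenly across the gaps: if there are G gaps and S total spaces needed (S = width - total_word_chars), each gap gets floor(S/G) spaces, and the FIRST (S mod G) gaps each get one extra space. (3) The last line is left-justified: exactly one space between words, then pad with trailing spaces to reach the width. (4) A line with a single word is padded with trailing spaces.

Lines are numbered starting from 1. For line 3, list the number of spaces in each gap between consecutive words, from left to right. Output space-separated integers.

Answer: 2 1

Derivation:
Line 1: ['I', 'quick', 'warm', 'by', 'one'] (min_width=19, slack=3)
Line 2: ['give', 'no', 'train', 'bear'] (min_width=18, slack=4)
Line 3: ['understand', 'sweet', 'data'] (min_width=21, slack=1)
Line 4: ['spoon', 'plate'] (min_width=11, slack=11)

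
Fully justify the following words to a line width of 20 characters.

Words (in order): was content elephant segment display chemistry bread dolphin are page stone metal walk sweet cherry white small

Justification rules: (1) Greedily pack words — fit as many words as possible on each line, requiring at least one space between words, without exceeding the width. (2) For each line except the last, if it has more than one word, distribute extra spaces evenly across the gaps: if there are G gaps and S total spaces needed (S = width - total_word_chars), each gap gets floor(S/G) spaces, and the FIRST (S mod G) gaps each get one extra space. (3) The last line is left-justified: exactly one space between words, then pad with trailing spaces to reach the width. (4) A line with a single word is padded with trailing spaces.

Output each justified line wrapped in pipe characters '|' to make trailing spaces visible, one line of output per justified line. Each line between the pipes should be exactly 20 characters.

Answer: |was content elephant|
|segment      display|
|chemistry      bread|
|dolphin   are   page|
|stone   metal   walk|
|sweet  cherry  white|
|small               |

Derivation:
Line 1: ['was', 'content', 'elephant'] (min_width=20, slack=0)
Line 2: ['segment', 'display'] (min_width=15, slack=5)
Line 3: ['chemistry', 'bread'] (min_width=15, slack=5)
Line 4: ['dolphin', 'are', 'page'] (min_width=16, slack=4)
Line 5: ['stone', 'metal', 'walk'] (min_width=16, slack=4)
Line 6: ['sweet', 'cherry', 'white'] (min_width=18, slack=2)
Line 7: ['small'] (min_width=5, slack=15)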